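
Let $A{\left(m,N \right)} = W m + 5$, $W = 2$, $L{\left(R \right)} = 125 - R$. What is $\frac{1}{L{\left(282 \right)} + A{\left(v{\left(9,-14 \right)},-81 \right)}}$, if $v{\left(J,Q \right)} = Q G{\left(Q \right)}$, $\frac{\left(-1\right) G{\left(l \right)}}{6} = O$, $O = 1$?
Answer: $\frac{1}{16} \approx 0.0625$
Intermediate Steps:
$G{\left(l \right)} = -6$ ($G{\left(l \right)} = \left(-6\right) 1 = -6$)
$v{\left(J,Q \right)} = - 6 Q$ ($v{\left(J,Q \right)} = Q \left(-6\right) = - 6 Q$)
$A{\left(m,N \right)} = 5 + 2 m$ ($A{\left(m,N \right)} = 2 m + 5 = 5 + 2 m$)
$\frac{1}{L{\left(282 \right)} + A{\left(v{\left(9,-14 \right)},-81 \right)}} = \frac{1}{\left(125 - 282\right) + \left(5 + 2 \left(\left(-6\right) \left(-14\right)\right)\right)} = \frac{1}{\left(125 - 282\right) + \left(5 + 2 \cdot 84\right)} = \frac{1}{-157 + \left(5 + 168\right)} = \frac{1}{-157 + 173} = \frac{1}{16}$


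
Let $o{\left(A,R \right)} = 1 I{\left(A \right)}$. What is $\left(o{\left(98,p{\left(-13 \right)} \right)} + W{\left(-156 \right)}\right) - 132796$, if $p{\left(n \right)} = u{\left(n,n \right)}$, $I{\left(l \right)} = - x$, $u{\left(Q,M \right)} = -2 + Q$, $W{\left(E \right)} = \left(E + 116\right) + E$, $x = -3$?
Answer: $-132989$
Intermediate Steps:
$W{\left(E \right)} = 116 + 2 E$ ($W{\left(E \right)} = \left(116 + E\right) + E = 116 + 2 E$)
$I{\left(l \right)} = 3$ ($I{\left(l \right)} = \left(-1\right) \left(-3\right) = 3$)
$p{\left(n \right)} = -2 + n$
$o{\left(A,R \right)} = 3$ ($o{\left(A,R \right)} = 1 \cdot 3 = 3$)
$\left(o{\left(98,p{\left(-13 \right)} \right)} + W{\left(-156 \right)}\right) - 132796 = \left(3 + \left(116 + 2 \left(-156\right)\right)\right) - 132796 = \left(3 + \left(116 - 312\right)\right) - 132796 = \left(3 - 196\right) - 132796 = -193 - 132796 = -132989$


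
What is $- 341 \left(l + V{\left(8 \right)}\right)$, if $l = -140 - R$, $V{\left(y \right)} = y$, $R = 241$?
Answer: $127193$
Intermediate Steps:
$l = -381$ ($l = -140 - 241 = -381$)
$- 341 \left(l + V{\left(8 \right)}\right) = - 341 \left(-381 + 8\right) = \left(-341\right) \left(-373\right) = 127193$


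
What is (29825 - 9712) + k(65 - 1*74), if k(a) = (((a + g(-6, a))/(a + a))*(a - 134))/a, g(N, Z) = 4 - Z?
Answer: 1628867/81 ≈ 20109.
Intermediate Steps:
k(a) = 2*(-134 + a)/a² (k(a) = (((a + (4 - a))/(a + a))*(a - 134))/a = ((4/((2*a)))*(-134 + a))/a = ((4*(1/(2*a)))*(-134 + a))/a = ((2/a)*(-134 + a))/a = (2*(-134 + a)/a)/a = 2*(-134 + a)/a²)
(29825 - 9712) + k(65 - 1*74) = (29825 - 9712) + 2*(-134 + (65 - 1*74))/(65 - 1*74)² = 20113 + 2*(-134 + (65 - 74))/(65 - 74)² = 20113 + 2*(-134 - 9)/(-9)² = 20113 + 2*(1/81)*(-143) = 20113 - 286/81 = 1628867/81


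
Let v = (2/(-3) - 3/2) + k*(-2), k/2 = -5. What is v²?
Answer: 11449/36 ≈ 318.03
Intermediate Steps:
k = -10 (k = 2*(-5) = -10)
v = 107/6 (v = (2/(-3) - 3/2) - 10*(-2) = (2*(-⅓) - 3*½) + 20 = (-⅔ - 3/2) + 20 = -13/6 + 20 = 107/6 ≈ 17.833)
v² = (107/6)² = 11449/36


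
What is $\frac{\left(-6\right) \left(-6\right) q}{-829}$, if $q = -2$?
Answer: $\frac{72}{829} \approx 0.086852$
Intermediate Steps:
$\frac{\left(-6\right) \left(-6\right) q}{-829} = \frac{\left(-6\right) \left(-6\right) \left(-2\right)}{-829} = 36 \left(-2\right) \left(- \frac{1}{829}\right) = \left(-72\right) \left(- \frac{1}{829}\right) = \frac{72}{829}$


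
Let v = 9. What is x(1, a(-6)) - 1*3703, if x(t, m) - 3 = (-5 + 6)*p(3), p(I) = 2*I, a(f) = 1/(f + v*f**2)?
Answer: -3694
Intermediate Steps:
a(f) = 1/(f + 9*f**2)
x(t, m) = 9 (x(t, m) = 3 + (-5 + 6)*(2*3) = 3 + 1*6 = 3 + 6 = 9)
x(1, a(-6)) - 1*3703 = 9 - 1*3703 = 9 - 3703 = -3694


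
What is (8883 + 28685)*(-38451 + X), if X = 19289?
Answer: -719878016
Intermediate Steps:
(8883 + 28685)*(-38451 + X) = (8883 + 28685)*(-38451 + 19289) = 37568*(-19162) = -719878016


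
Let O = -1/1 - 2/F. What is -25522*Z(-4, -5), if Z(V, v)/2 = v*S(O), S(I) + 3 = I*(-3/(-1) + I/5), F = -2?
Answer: -765660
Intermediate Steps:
O = 0 (O = -1/1 - 2/(-2) = -1*1 - 2*(-½) = -1 + 1 = 0)
S(I) = -3 + I*(3 + I/5) (S(I) = -3 + I*(-3/(-1) + I/5) = -3 + I*(-3*(-1) + I*(⅕)) = -3 + I*(3 + I/5))
Z(V, v) = -6*v (Z(V, v) = 2*(v*(-3 + 3*0 + (⅕)*0²)) = 2*(v*(-3 + 0 + (⅕)*0)) = 2*(v*(-3 + 0 + 0)) = 2*(v*(-3)) = 2*(-3*v) = -6*v)
-25522*Z(-4, -5) = -(-153132)*(-5) = -25522*30 = -765660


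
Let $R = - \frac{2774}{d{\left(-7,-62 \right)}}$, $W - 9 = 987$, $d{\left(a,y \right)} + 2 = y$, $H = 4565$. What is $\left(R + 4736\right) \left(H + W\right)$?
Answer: $\frac{850493779}{32} \approx 2.6578 \cdot 10^{7}$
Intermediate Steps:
$d{\left(a,y \right)} = -2 + y$
$W = 996$ ($W = 9 + 987 = 996$)
$R = \frac{1387}{32}$ ($R = - \frac{2774}{-2 - 62} = - \frac{2774}{-64} = \left(-2774\right) \left(- \frac{1}{64}\right) = \frac{1387}{32} \approx 43.344$)
$\left(R + 4736\right) \left(H + W\right) = \left(\frac{1387}{32} + 4736\right) \left(4565 + 996\right) = \frac{152939}{32} \cdot 5561 = \frac{850493779}{32}$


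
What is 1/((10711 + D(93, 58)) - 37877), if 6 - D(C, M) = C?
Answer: -1/27253 ≈ -3.6693e-5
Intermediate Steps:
D(C, M) = 6 - C
1/((10711 + D(93, 58)) - 37877) = 1/((10711 + (6 - 1*93)) - 37877) = 1/((10711 + (6 - 93)) - 37877) = 1/((10711 - 87) - 37877) = 1/(10624 - 37877) = 1/(-27253) = -1/27253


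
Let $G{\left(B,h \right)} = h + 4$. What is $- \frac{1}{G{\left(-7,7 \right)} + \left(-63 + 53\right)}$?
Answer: $-1$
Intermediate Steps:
$G{\left(B,h \right)} = 4 + h$
$- \frac{1}{G{\left(-7,7 \right)} + \left(-63 + 53\right)} = - \frac{1}{\left(4 + 7\right) + \left(-63 + 53\right)} = - \frac{1}{11 - 10} = - 1^{-1} = \left(-1\right) 1 = -1$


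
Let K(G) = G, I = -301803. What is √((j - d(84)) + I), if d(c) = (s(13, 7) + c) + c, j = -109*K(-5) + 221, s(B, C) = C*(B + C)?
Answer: I*√301345 ≈ 548.95*I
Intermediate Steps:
j = 766 (j = -109*(-5) + 221 = 545 + 221 = 766)
d(c) = 140 + 2*c (d(c) = (7*(13 + 7) + c) + c = (7*20 + c) + c = (140 + c) + c = 140 + 2*c)
√((j - d(84)) + I) = √((766 - (140 + 2*84)) - 301803) = √((766 - (140 + 168)) - 301803) = √((766 - 1*308) - 301803) = √((766 - 308) - 301803) = √(458 - 301803) = √(-301345) = I*√301345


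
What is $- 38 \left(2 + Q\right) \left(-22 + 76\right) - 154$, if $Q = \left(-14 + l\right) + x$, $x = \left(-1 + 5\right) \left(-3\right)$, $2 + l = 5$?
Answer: $42938$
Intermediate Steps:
$l = 3$ ($l = -2 + 5 = 3$)
$x = -12$ ($x = 4 \left(-3\right) = -12$)
$Q = -23$ ($Q = \left(-14 + 3\right) - 12 = -11 - 12 = -23$)
$- 38 \left(2 + Q\right) \left(-22 + 76\right) - 154 = - 38 \left(2 - 23\right) \left(-22 + 76\right) - 154 = - 38 \left(\left(-21\right) 54\right) - 154 = \left(-38\right) \left(-1134\right) - 154 = 43092 - 154 = 42938$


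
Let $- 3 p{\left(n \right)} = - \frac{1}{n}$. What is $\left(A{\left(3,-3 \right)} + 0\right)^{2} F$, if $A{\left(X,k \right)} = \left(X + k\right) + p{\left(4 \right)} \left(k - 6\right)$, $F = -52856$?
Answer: $- \frac{59463}{2} \approx -29732.0$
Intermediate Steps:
$p{\left(n \right)} = \frac{1}{3 n}$ ($p{\left(n \right)} = - \frac{\left(-1\right) \frac{1}{n}}{3} = \frac{1}{3 n}$)
$A{\left(X,k \right)} = - \frac{1}{2} + X + \frac{13 k}{12}$ ($A{\left(X,k \right)} = \left(X + k\right) + \frac{1}{3 \cdot 4} \left(k - 6\right) = \left(X + k\right) + \frac{1}{3} \cdot \frac{1}{4} \left(k - 6\right) = \left(X + k\right) + \frac{-6 + k}{12} = \left(X + k\right) + \left(- \frac{1}{2} + \frac{k}{12}\right) = - \frac{1}{2} + X + \frac{13 k}{12}$)
$\left(A{\left(3,-3 \right)} + 0\right)^{2} F = \left(\left(- \frac{1}{2} + 3 + \frac{13}{12} \left(-3\right)\right) + 0\right)^{2} \left(-52856\right) = \left(\left(- \frac{1}{2} + 3 - \frac{13}{4}\right) + 0\right)^{2} \left(-52856\right) = \left(- \frac{3}{4} + 0\right)^{2} \left(-52856\right) = \left(- \frac{3}{4}\right)^{2} \left(-52856\right) = \frac{9}{16} \left(-52856\right) = - \frac{59463}{2}$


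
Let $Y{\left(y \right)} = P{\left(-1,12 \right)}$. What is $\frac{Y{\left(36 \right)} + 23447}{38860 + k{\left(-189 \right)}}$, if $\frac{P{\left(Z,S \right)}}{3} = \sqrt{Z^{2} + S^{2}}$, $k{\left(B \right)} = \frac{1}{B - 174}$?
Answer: $\frac{8511261}{14106179} + \frac{1089 \sqrt{145}}{14106179} \approx 0.6043$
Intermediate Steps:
$k{\left(B \right)} = \frac{1}{-174 + B}$
$P{\left(Z,S \right)} = 3 \sqrt{S^{2} + Z^{2}}$ ($P{\left(Z,S \right)} = 3 \sqrt{Z^{2} + S^{2}} = 3 \sqrt{S^{2} + Z^{2}}$)
$Y{\left(y \right)} = 3 \sqrt{145}$ ($Y{\left(y \right)} = 3 \sqrt{12^{2} + \left(-1\right)^{2}} = 3 \sqrt{144 + 1} = 3 \sqrt{145}$)
$\frac{Y{\left(36 \right)} + 23447}{38860 + k{\left(-189 \right)}} = \frac{3 \sqrt{145} + 23447}{38860 + \frac{1}{-174 - 189}} = \frac{23447 + 3 \sqrt{145}}{38860 + \frac{1}{-363}} = \frac{23447 + 3 \sqrt{145}}{38860 - \frac{1}{363}} = \frac{23447 + 3 \sqrt{145}}{\frac{14106179}{363}} = \left(23447 + 3 \sqrt{145}\right) \frac{363}{14106179} = \frac{8511261}{14106179} + \frac{1089 \sqrt{145}}{14106179}$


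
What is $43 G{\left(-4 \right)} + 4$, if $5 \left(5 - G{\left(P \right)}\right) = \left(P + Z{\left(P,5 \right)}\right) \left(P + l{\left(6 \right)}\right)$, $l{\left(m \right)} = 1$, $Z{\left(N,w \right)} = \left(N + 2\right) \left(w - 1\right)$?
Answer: $- \frac{453}{5} \approx -90.6$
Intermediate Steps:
$Z{\left(N,w \right)} = \left(-1 + w\right) \left(2 + N\right)$ ($Z{\left(N,w \right)} = \left(2 + N\right) \left(-1 + w\right) = \left(-1 + w\right) \left(2 + N\right)$)
$G{\left(P \right)} = 5 - \frac{\left(1 + P\right) \left(8 + 5 P\right)}{5}$ ($G{\left(P \right)} = 5 - \frac{\left(P + \left(-2 - P + 2 \cdot 5 + P 5\right)\right) \left(P + 1\right)}{5} = 5 - \frac{\left(P + \left(-2 - P + 10 + 5 P\right)\right) \left(1 + P\right)}{5} = 5 - \frac{\left(P + \left(8 + 4 P\right)\right) \left(1 + P\right)}{5} = 5 - \frac{\left(8 + 5 P\right) \left(1 + P\right)}{5} = 5 - \frac{\left(1 + P\right) \left(8 + 5 P\right)}{5}$)
$43 G{\left(-4 \right)} + 4 = 43 \left(\frac{17}{5} - \left(-4\right)^{2} - - \frac{52}{5}\right) + 4 = 43 \left(\frac{17}{5} - 16 + \frac{52}{5}\right) + 4 = 43 \left(- \frac{11}{5}\right) + 4 = - \frac{473}{5} + 4 = - \frac{453}{5}$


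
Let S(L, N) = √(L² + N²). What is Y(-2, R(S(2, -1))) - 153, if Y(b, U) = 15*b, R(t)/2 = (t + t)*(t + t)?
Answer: -183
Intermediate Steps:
R(t) = 8*t² (R(t) = 2*((t + t)*(t + t)) = 2*((2*t)*(2*t)) = 2*(4*t²) = 8*t²)
Y(-2, R(S(2, -1))) - 153 = 15*(-2) - 153 = -30 - 153 = -183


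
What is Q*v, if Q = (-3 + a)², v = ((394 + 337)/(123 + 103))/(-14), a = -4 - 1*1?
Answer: -11696/791 ≈ -14.786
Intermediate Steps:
a = -5 (a = -4 - 1 = -5)
v = -731/3164 (v = (731/226)*(-1/14) = -731/3164 ≈ -0.23104)
Q = 64 (Q = (-3 - 5)² = (-8)² = 64)
Q*v = 64*(-731/3164) = -11696/791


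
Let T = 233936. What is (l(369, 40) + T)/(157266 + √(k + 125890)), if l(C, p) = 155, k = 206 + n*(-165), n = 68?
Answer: 2045253067/1374026660 - 234091*√3191/4122079980 ≈ 1.4853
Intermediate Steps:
k = -11014 (k = 206 + 68*(-165) = 206 - 11220 = -11014)
(l(369, 40) + T)/(157266 + √(k + 125890)) = (155 + 233936)/(157266 + √(-11014 + 125890)) = 234091/(157266 + √114876) = 234091/(157266 + 6*√3191)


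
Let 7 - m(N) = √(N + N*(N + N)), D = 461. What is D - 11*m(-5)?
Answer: 384 + 33*√5 ≈ 457.79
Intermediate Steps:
m(N) = 7 - √(N + 2*N²) (m(N) = 7 - √(N + N*(N + N)) = 7 - √(N + N*(2*N)) = 7 - √(N + 2*N²))
D - 11*m(-5) = 461 - 11*(7 - √(-5*(1 + 2*(-5)))) = 461 - 11*(7 - √(-5*(1 - 10))) = 461 - 11*(7 - √(-5*(-9))) = 461 - 11*(7 - √45) = 461 - 11*(7 - 3*√5) = 461 + (-77 + 33*√5) = 384 + 33*√5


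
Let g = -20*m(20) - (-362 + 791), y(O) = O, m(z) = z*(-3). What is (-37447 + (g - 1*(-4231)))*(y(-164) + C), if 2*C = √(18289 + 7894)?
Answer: 5320980 - 32445*√26183/2 ≈ 2.6960e+6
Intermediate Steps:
m(z) = -3*z
C = √26183/2 (C = √(18289 + 7894)/2 = √26183/2 ≈ 80.906)
g = 771 (g = -(-60)*20 - (-362 + 791) = -20*(-60) - 1*429 = 1200 - 429 = 771)
(-37447 + (g - 1*(-4231)))*(y(-164) + C) = (-37447 + (771 - 1*(-4231)))*(-164 + √26183/2) = (-37447 + (771 + 4231))*(-164 + √26183/2) = (-37447 + 5002)*(-164 + √26183/2) = -32445*(-164 + √26183/2) = 5320980 - 32445*√26183/2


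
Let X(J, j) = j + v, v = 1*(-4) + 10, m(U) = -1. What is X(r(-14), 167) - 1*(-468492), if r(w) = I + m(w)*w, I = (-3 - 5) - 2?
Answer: 468665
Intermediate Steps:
I = -10 (I = -8 - 2 = -10)
v = 6 (v = -4 + 10 = 6)
r(w) = -10 - w
X(J, j) = 6 + j (X(J, j) = j + 6 = 6 + j)
X(r(-14), 167) - 1*(-468492) = (6 + 167) - 1*(-468492) = 173 + 468492 = 468665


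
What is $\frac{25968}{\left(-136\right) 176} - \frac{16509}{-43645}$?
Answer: $- \frac{46138371}{65292920} \approx -0.70664$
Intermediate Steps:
$\frac{25968}{\left(-136\right) 176} - \frac{16509}{-43645} = \frac{25968}{-23936} - - \frac{16509}{43645} = 25968 \left(- \frac{1}{23936}\right) + \frac{16509}{43645} = - \frac{1623}{1496} + \frac{16509}{43645} = - \frac{46138371}{65292920}$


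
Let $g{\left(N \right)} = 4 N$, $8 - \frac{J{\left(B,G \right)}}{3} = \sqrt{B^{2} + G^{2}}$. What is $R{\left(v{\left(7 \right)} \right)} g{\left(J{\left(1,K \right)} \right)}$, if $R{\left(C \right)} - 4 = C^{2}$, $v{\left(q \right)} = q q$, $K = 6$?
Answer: $230880 - 28860 \sqrt{37} \approx 55332.0$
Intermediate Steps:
$J{\left(B,G \right)} = 24 - 3 \sqrt{B^{2} + G^{2}}$
$v{\left(q \right)} = q^{2}$
$R{\left(C \right)} = 4 + C^{2}$
$R{\left(v{\left(7 \right)} \right)} g{\left(J{\left(1,K \right)} \right)} = \left(4 + \left(7^{2}\right)^{2}\right) 4 \left(24 - 3 \sqrt{1^{2} + 6^{2}}\right) = \left(4 + 49^{2}\right) 4 \left(24 - 3 \sqrt{1 + 36}\right) = \left(4 + 2401\right) 4 \left(24 - 3 \sqrt{37}\right) = 2405 \left(96 - 12 \sqrt{37}\right) = 230880 - 28860 \sqrt{37}$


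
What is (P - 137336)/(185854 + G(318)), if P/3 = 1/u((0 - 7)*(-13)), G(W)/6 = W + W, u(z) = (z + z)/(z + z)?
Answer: -137333/189670 ≈ -0.72406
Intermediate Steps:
u(z) = 1 (u(z) = (2*z)/((2*z)) = (2*z)*(1/(2*z)) = 1)
G(W) = 12*W (G(W) = 6*(W + W) = 6*(2*W) = 12*W)
P = 3 (P = 3/1 = 3*1 = 3)
(P - 137336)/(185854 + G(318)) = (3 - 137336)/(185854 + 12*318) = -137333/(185854 + 3816) = -137333/189670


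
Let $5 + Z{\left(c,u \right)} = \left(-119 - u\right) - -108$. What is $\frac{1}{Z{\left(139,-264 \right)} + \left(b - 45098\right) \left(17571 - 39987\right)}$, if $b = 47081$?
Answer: $- \frac{1}{44450680} \approx -2.2497 \cdot 10^{-8}$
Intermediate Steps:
$Z{\left(c,u \right)} = -16 - u$ ($Z{\left(c,u \right)} = -5 - \left(11 + u\right) = -16 - u$)
$\frac{1}{Z{\left(139,-264 \right)} + \left(b - 45098\right) \left(17571 - 39987\right)} = \frac{1}{\left(-16 - -264\right) + \left(47081 - 45098\right) \left(17571 - 39987\right)} = \frac{1}{\left(-16 + 264\right) + 1983 \left(-22416\right)} = \frac{1}{248 - 44450928} = \frac{1}{-44450680} = - \frac{1}{44450680}$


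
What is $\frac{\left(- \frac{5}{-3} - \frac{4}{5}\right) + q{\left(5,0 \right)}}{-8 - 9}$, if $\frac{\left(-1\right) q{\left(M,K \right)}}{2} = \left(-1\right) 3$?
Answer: $- \frac{103}{255} \approx -0.40392$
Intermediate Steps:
$q{\left(M,K \right)} = 6$ ($q{\left(M,K \right)} = - 2 \left(\left(-1\right) 3\right) = \left(-2\right) \left(-3\right) = 6$)
$\frac{\left(- \frac{5}{-3} - \frac{4}{5}\right) + q{\left(5,0 \right)}}{-8 - 9} = \frac{\left(- \frac{5}{-3} - \frac{4}{5}\right) + 6}{-8 - 9} = \frac{\left(\left(-5\right) \left(- \frac{1}{3}\right) - \frac{4}{5}\right) + 6}{-17} = \left(\left(\frac{5}{3} - \frac{4}{5}\right) + 6\right) \left(- \frac{1}{17}\right) = \left(\frac{13}{15} + 6\right) \left(- \frac{1}{17}\right) = \frac{103}{15} \left(- \frac{1}{17}\right) = - \frac{103}{255}$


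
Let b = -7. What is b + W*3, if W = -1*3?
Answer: -16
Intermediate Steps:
W = -3
b + W*3 = -7 - 3*3 = -7 - 9 = -16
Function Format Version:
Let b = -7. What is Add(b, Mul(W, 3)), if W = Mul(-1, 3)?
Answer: -16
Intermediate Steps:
W = -3
Add(b, Mul(W, 3)) = Add(-7, Mul(-3, 3)) = Add(-7, -9) = -16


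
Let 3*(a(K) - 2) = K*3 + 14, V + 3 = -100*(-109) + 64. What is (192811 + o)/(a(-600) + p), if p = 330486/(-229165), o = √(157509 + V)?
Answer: -132556598445/408905158 - 687495*√168470/408905158 ≈ -324.86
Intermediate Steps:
V = 10961 (V = -3 + (-100*(-109) + 64) = -3 + (10900 + 64) = -3 + 10964 = 10961)
a(K) = 20/3 + K (a(K) = 2 + (K*3 + 14)/3 = 2 + (3*K + 14)/3 = 2 + (14 + 3*K)/3 = 2 + (14/3 + K) = 20/3 + K)
o = √168470 (o = √(157509 + 10961) = √168470 ≈ 410.45)
p = -330486/229165 (p = 330486*(-1/229165) = -330486/229165 ≈ -1.4421)
(192811 + o)/(a(-600) + p) = (192811 + √168470)/((20/3 - 600) - 330486/229165) = (192811 + √168470)/(-1780/3 - 330486/229165) = (192811 + √168470)/(-408905158/687495) = (192811 + √168470)*(-687495/408905158) = -132556598445/408905158 - 687495*√168470/408905158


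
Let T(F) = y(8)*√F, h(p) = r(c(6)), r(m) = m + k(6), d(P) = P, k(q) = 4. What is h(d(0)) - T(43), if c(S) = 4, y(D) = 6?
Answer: 8 - 6*√43 ≈ -31.345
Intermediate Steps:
r(m) = 4 + m (r(m) = m + 4 = 4 + m)
h(p) = 8 (h(p) = 4 + 4 = 8)
T(F) = 6*√F
h(d(0)) - T(43) = 8 - 6*√43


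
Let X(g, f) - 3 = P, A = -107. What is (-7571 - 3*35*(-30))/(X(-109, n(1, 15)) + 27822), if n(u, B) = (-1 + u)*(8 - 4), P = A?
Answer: -4421/27718 ≈ -0.15950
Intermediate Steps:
P = -107
n(u, B) = -4 + 4*u (n(u, B) = (-1 + u)*4 = -4 + 4*u)
X(g, f) = -104 (X(g, f) = 3 - 107 = -104)
(-7571 - 3*35*(-30))/(X(-109, n(1, 15)) + 27822) = (-7571 - 3*35*(-30))/(-104 + 27822) = (-7571 - 105*(-30))/27718 = (-7571 + 3150)*(1/27718) = -4421*1/27718 = -4421/27718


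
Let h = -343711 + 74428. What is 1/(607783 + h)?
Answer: 1/338500 ≈ 2.9542e-6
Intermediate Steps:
h = -269283
1/(607783 + h) = 1/(607783 - 269283) = 1/338500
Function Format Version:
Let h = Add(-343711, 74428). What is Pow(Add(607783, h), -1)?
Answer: Rational(1, 338500) ≈ 2.9542e-6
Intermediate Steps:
h = -269283
Pow(Add(607783, h), -1) = Pow(Add(607783, -269283), -1) = Pow(338500, -1) = Rational(1, 338500)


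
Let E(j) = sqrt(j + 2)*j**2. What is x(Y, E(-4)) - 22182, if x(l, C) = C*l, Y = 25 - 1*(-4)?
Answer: -22182 + 464*I*sqrt(2) ≈ -22182.0 + 656.2*I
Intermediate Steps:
Y = 29 (Y = 25 + 4 = 29)
E(j) = j**2*sqrt(2 + j) (E(j) = sqrt(2 + j)*j**2 = j**2*sqrt(2 + j))
x(Y, E(-4)) - 22182 = ((-4)**2*sqrt(2 - 4))*29 - 22182 = (16*sqrt(-2))*29 - 22182 = (16*(I*sqrt(2)))*29 - 22182 = (16*I*sqrt(2))*29 - 22182 = 464*I*sqrt(2) - 22182 = -22182 + 464*I*sqrt(2)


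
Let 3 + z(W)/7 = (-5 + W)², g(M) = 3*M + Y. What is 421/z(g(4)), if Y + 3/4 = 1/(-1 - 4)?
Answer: 168400/94087 ≈ 1.7898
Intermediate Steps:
Y = -19/20 (Y = -¾ + 1/(-1 - 4) = -¾ + 1/(-5) = -¾ - ⅕ = -19/20 ≈ -0.95000)
g(M) = -19/20 + 3*M (g(M) = 3*M - 19/20 = -19/20 + 3*M)
z(W) = -21 + 7*(-5 + W)²
421/z(g(4)) = 421/(-21 + 7*(-5 + (-19/20 + 3*4))²) = 421/(-21 + 7*(-5 + (-19/20 + 12))²) = 421/(-21 + 7*(-5 + 221/20)²) = 421/(-21 + 7*(121/20)²) = 421/(-21 + 7*(14641/400)) = 421/(-21 + 102487/400) = 421/(94087/400) = 421*(400/94087) = 168400/94087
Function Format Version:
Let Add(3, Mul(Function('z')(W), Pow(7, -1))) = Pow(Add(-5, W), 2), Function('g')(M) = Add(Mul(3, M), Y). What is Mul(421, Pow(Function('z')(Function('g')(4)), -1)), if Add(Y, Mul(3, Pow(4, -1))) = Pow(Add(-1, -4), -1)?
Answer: Rational(168400, 94087) ≈ 1.7898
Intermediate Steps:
Y = Rational(-19, 20) (Y = Add(Rational(-3, 4), Pow(Add(-1, -4), -1)) = Add(Rational(-3, 4), Pow(-5, -1)) = Add(Rational(-3, 4), Rational(-1, 5)) = Rational(-19, 20) ≈ -0.95000)
Function('g')(M) = Add(Rational(-19, 20), Mul(3, M)) (Function('g')(M) = Add(Mul(3, M), Rational(-19, 20)) = Add(Rational(-19, 20), Mul(3, M)))
Function('z')(W) = Add(-21, Mul(7, Pow(Add(-5, W), 2)))
Mul(421, Pow(Function('z')(Function('g')(4)), -1)) = Mul(421, Pow(Add(-21, Mul(7, Pow(Add(-5, Add(Rational(-19, 20), Mul(3, 4))), 2))), -1)) = Mul(421, Pow(Add(-21, Mul(7, Pow(Add(-5, Add(Rational(-19, 20), 12)), 2))), -1)) = Mul(421, Pow(Add(-21, Mul(7, Pow(Add(-5, Rational(221, 20)), 2))), -1)) = Mul(421, Pow(Add(-21, Mul(7, Pow(Rational(121, 20), 2))), -1)) = Mul(421, Pow(Add(-21, Mul(7, Rational(14641, 400))), -1)) = Mul(421, Pow(Add(-21, Rational(102487, 400)), -1)) = Mul(421, Pow(Rational(94087, 400), -1)) = Mul(421, Rational(400, 94087)) = Rational(168400, 94087)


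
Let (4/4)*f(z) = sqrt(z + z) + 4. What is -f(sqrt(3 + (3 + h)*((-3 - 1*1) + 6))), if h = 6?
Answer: -4 - sqrt(2)*21**(1/4) ≈ -7.0274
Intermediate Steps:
f(z) = 4 + sqrt(2)*sqrt(z) (f(z) = sqrt(z + z) + 4 = sqrt(2*z) + 4 = sqrt(2)*sqrt(z) + 4 = 4 + sqrt(2)*sqrt(z))
-f(sqrt(3 + (3 + h)*((-3 - 1*1) + 6))) = -(4 + sqrt(2)*sqrt(sqrt(3 + (3 + 6)*((-3 - 1*1) + 6)))) = -(4 + sqrt(2)*sqrt(sqrt(3 + 9*((-3 - 1) + 6)))) = -(4 + sqrt(2)*sqrt(sqrt(3 + 9*(-4 + 6)))) = -(4 + sqrt(2)*sqrt(sqrt(3 + 9*2))) = -(4 + sqrt(2)*sqrt(sqrt(3 + 18))) = -(4 + sqrt(2)*sqrt(sqrt(21))) = -(4 + sqrt(2)*21**(1/4)) = -4 - sqrt(2)*21**(1/4)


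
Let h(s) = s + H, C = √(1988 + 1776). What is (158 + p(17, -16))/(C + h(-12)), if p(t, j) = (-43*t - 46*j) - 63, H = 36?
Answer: -600/797 + 50*√941/797 ≈ 1.1716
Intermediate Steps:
C = 2*√941 (C = √3764 = 2*√941 ≈ 61.351)
p(t, j) = -63 - 46*j - 43*t (p(t, j) = (-46*j - 43*t) - 63 = -63 - 46*j - 43*t)
h(s) = 36 + s (h(s) = s + 36 = 36 + s)
(158 + p(17, -16))/(C + h(-12)) = (158 + (-63 - 46*(-16) - 43*17))/(2*√941 + (36 - 12)) = (158 + (-63 + 736 - 731))/(2*√941 + 24) = (158 - 58)/(24 + 2*√941) = 100/(24 + 2*√941)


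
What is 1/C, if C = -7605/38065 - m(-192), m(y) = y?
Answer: 7613/1460175 ≈ 0.0052138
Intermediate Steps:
C = 1460175/7613 (C = -7605/38065 - 1*(-192) = -7605*1/38065 + 192 = -1521/7613 + 192 = 1460175/7613 ≈ 191.80)
1/C = 1/(1460175/7613) = 7613/1460175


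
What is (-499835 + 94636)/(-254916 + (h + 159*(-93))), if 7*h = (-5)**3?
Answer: 2836393/1888046 ≈ 1.5023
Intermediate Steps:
h = -125/7 (h = (1/7)*(-5)**3 = (1/7)*(-125) = -125/7 ≈ -17.857)
(-499835 + 94636)/(-254916 + (h + 159*(-93))) = (-499835 + 94636)/(-254916 + (-125/7 + 159*(-93))) = -405199/(-254916 + (-125/7 - 14787)) = -405199/(-254916 - 103634/7) = -405199/(-1888046/7) = -405199*(-7/1888046) = 2836393/1888046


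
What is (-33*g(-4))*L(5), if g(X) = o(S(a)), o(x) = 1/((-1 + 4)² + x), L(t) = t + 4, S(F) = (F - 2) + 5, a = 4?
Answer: -297/16 ≈ -18.563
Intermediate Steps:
S(F) = 3 + F (S(F) = (-2 + F) + 5 = 3 + F)
L(t) = 4 + t
o(x) = 1/(9 + x) (o(x) = 1/(3² + x) = 1/(9 + x))
g(X) = 1/16 (g(X) = 1/(9 + (3 + 4)) = 1/(9 + 7) = 1/16)
(-33*g(-4))*L(5) = (-33*1/16)*(4 + 5) = -33/16*9 = -297/16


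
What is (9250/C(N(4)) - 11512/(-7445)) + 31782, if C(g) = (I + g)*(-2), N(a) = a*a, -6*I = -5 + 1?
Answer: 469125029/14890 ≈ 31506.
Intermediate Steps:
I = ⅔ (I = -(-5 + 1)/6 = -⅙*(-4) = ⅔ ≈ 0.66667)
N(a) = a²
C(g) = -4/3 - 2*g (C(g) = (⅔ + g)*(-2) = -4/3 - 2*g)
(9250/C(N(4)) - 11512/(-7445)) + 31782 = (9250/(-4/3 - 2*4²) - 11512/(-7445)) + 31782 = (9250/(-4/3 - 2*16) - 11512*(-1/7445)) + 31782 = (9250/(-4/3 - 32) + 11512/7445) + 31782 = (9250/(-100/3) + 11512/7445) + 31782 = (9250*(-3/100) + 11512/7445) + 31782 = (-555/2 + 11512/7445) + 31782 = -4108951/14890 + 31782 = 469125029/14890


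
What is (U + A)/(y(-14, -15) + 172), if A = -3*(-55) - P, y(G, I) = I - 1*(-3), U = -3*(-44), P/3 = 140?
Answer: -123/160 ≈ -0.76875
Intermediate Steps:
P = 420 (P = 3*140 = 420)
U = 132
y(G, I) = 3 + I (y(G, I) = I + 3 = 3 + I)
A = -255 (A = -3*(-55) - 1*420 = 165 - 420 = -255)
(U + A)/(y(-14, -15) + 172) = (132 - 255)/((3 - 15) + 172) = -123/(-12 + 172) = -123/160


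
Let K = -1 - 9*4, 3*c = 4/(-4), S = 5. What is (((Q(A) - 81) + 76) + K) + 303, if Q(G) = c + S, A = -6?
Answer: 797/3 ≈ 265.67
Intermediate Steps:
c = -⅓ (c = (4/(-4))/3 = (4*(-¼))/3 = (⅓)*(-1) = -⅓ ≈ -0.33333)
Q(G) = 14/3 (Q(G) = -⅓ + 5 = 14/3)
K = -37 (K = -1 - 36 = -37)
(((Q(A) - 81) + 76) + K) + 303 = (((14/3 - 81) + 76) - 37) + 303 = ((-229/3 + 76) - 37) + 303 = (-⅓ - 37) + 303 = -112/3 + 303 = 797/3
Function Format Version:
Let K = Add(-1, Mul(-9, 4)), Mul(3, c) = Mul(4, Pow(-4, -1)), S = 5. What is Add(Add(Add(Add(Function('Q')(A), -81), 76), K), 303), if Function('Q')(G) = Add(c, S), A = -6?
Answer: Rational(797, 3) ≈ 265.67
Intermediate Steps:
c = Rational(-1, 3) (c = Mul(Rational(1, 3), Mul(4, Pow(-4, -1))) = Mul(Rational(1, 3), Mul(4, Rational(-1, 4))) = Mul(Rational(1, 3), -1) = Rational(-1, 3) ≈ -0.33333)
Function('Q')(G) = Rational(14, 3) (Function('Q')(G) = Add(Rational(-1, 3), 5) = Rational(14, 3))
K = -37 (K = Add(-1, -36) = -37)
Add(Add(Add(Add(Function('Q')(A), -81), 76), K), 303) = Add(Add(Add(Add(Rational(14, 3), -81), 76), -37), 303) = Add(Add(Add(Rational(-229, 3), 76), -37), 303) = Add(Add(Rational(-1, 3), -37), 303) = Add(Rational(-112, 3), 303) = Rational(797, 3)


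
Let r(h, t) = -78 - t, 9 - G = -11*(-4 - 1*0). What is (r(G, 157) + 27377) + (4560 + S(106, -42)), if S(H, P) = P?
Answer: 31660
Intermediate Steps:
G = -35 (G = 9 - (-11)*(-4 - 1*0) = 9 - (-11)*(-4 + 0) = 9 - (-11)*(-4) = 9 - 1*44 = 9 - 44 = -35)
(r(G, 157) + 27377) + (4560 + S(106, -42)) = ((-78 - 1*157) + 27377) + (4560 - 42) = ((-78 - 157) + 27377) + 4518 = (-235 + 27377) + 4518 = 27142 + 4518 = 31660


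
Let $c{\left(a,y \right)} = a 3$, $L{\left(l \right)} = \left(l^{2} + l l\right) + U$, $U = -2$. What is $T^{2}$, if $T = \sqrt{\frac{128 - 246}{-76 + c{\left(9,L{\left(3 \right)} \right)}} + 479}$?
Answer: $\frac{23589}{49} \approx 481.41$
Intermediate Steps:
$L{\left(l \right)} = -2 + 2 l^{2}$ ($L{\left(l \right)} = \left(l^{2} + l l\right) - 2 = \left(l^{2} + l^{2}\right) - 2 = 2 l^{2} - 2 = -2 + 2 l^{2}$)
$c{\left(a,y \right)} = 3 a$
$T = \frac{3 \sqrt{2621}}{7}$ ($T = \sqrt{\frac{128 - 246}{-76 + 3 \cdot 9} + 479} = \sqrt{- \frac{118}{-76 + 27} + 479} = \sqrt{- \frac{118}{-49} + 479} = \sqrt{\left(-118\right) \left(- \frac{1}{49}\right) + 479} = \sqrt{\frac{118}{49} + 479} = \sqrt{\frac{23589}{49}} = \frac{3 \sqrt{2621}}{7} \approx 21.941$)
$T^{2} = \left(\frac{3 \sqrt{2621}}{7}\right)^{2} = \frac{23589}{49}$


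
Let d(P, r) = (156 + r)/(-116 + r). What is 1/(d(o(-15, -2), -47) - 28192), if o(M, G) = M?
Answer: -163/4595405 ≈ -3.5470e-5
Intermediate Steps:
d(P, r) = (156 + r)/(-116 + r)
1/(d(o(-15, -2), -47) - 28192) = 1/((156 - 47)/(-116 - 47) - 28192) = 1/(109/(-163) - 28192) = 1/(-1/163*109 - 28192) = 1/(-109/163 - 28192) = 1/(-4595405/163) = -163/4595405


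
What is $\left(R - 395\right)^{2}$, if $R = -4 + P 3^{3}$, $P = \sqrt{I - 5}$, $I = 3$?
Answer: $157743 - 21546 i \sqrt{2} \approx 1.5774 \cdot 10^{5} - 30471.0 i$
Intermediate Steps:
$P = i \sqrt{2}$ ($P = \sqrt{3 - 5} = \sqrt{-2} = i \sqrt{2} \approx 1.4142 i$)
$R = -4 + 27 i \sqrt{2}$ ($R = -4 + i \sqrt{2} \cdot 3^{3} = -4 + i \sqrt{2} \cdot 27 = -4 + 27 i \sqrt{2} \approx -4.0 + 38.184 i$)
$\left(R - 395\right)^{2} = \left(\left(-4 + 27 i \sqrt{2}\right) - 395\right)^{2} = \left(-399 + 27 i \sqrt{2}\right)^{2}$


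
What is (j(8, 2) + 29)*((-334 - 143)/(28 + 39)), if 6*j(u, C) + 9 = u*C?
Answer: -28779/134 ≈ -214.77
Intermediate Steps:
j(u, C) = -3/2 + C*u/6 (j(u, C) = -3/2 + (u*C)/6 = -3/2 + (C*u)/6 = -3/2 + C*u/6)
(j(8, 2) + 29)*((-334 - 143)/(28 + 39)) = ((-3/2 + (1/6)*2*8) + 29)*((-334 - 143)/(28 + 39)) = ((-3/2 + 8/3) + 29)*(-477/67) = (7/6 + 29)*(-477*1/67) = (181/6)*(-477/67) = -28779/134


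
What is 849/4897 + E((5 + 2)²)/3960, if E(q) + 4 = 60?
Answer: 454534/2424015 ≈ 0.18751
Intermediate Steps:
E(q) = 56 (E(q) = -4 + 60 = 56)
849/4897 + E((5 + 2)²)/3960 = 849/4897 + 56/3960 = 849*(1/4897) + 56*(1/3960) = 849/4897 + 7/495 = 454534/2424015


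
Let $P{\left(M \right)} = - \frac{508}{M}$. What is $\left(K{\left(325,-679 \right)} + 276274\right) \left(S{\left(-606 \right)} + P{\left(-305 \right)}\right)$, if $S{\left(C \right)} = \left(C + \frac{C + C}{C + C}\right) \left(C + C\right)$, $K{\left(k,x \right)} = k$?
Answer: $\frac{61859930247992}{305} \approx 2.0282 \cdot 10^{11}$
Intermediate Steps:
$S{\left(C \right)} = 2 C \left(1 + C\right)$ ($S{\left(C \right)} = \left(C + \frac{2 C}{2 C}\right) 2 C = \left(C + 2 C \frac{1}{2 C}\right) 2 C = \left(C + 1\right) 2 C = \left(1 + C\right) 2 C = 2 C \left(1 + C\right)$)
$\left(K{\left(325,-679 \right)} + 276274\right) \left(S{\left(-606 \right)} + P{\left(-305 \right)}\right) = \left(325 + 276274\right) \left(2 \left(-606\right) \left(1 - 606\right) - \frac{508}{-305}\right) = 276599 \left(2 \left(-606\right) \left(-605\right) - - \frac{508}{305}\right) = 276599 \left(733260 + \frac{508}{305}\right) = 276599 \cdot \frac{223644808}{305} = \frac{61859930247992}{305}$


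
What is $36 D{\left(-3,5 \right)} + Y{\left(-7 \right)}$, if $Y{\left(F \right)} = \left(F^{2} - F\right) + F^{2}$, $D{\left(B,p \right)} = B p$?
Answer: $-435$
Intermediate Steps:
$Y{\left(F \right)} = - F + 2 F^{2}$
$36 D{\left(-3,5 \right)} + Y{\left(-7 \right)} = 36 \left(\left(-3\right) 5\right) - 7 \left(-1 + 2 \left(-7\right)\right) = 36 \left(-15\right) - 7 \left(-1 - 14\right) = -540 - -105 = -540 + 105 = -435$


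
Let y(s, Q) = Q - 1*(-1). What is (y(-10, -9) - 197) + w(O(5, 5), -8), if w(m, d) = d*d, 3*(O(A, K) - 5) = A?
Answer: -141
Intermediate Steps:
O(A, K) = 5 + A/3
w(m, d) = d²
y(s, Q) = 1 + Q (y(s, Q) = Q + 1 = 1 + Q)
(y(-10, -9) - 197) + w(O(5, 5), -8) = ((1 - 9) - 197) + (-8)² = (-8 - 197) + 64 = -205 + 64 = -141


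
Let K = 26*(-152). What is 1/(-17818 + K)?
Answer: -1/21770 ≈ -4.5935e-5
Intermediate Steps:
K = -3952
1/(-17818 + K) = 1/(-17818 - 3952) = 1/(-21770) = -1/21770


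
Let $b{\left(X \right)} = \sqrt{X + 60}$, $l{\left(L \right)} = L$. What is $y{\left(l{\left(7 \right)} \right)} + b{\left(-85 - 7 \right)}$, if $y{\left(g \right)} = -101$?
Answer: $-101 + 4 i \sqrt{2} \approx -101.0 + 5.6569 i$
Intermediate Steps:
$b{\left(X \right)} = \sqrt{60 + X}$
$y{\left(l{\left(7 \right)} \right)} + b{\left(-85 - 7 \right)} = -101 + \sqrt{60 - 92} = -101 + \sqrt{-32} = -101 + 4 i \sqrt{2}$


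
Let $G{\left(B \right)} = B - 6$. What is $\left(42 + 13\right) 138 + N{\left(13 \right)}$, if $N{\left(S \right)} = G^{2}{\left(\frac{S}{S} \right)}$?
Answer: $7615$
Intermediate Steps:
$G{\left(B \right)} = -6 + B$ ($G{\left(B \right)} = B - 6 = -6 + B$)
$N{\left(S \right)} = 25$ ($N{\left(S \right)} = \left(-6 + \frac{S}{S}\right)^{2} = \left(-6 + 1\right)^{2} = \left(-5\right)^{2} = 25$)
$\left(42 + 13\right) 138 + N{\left(13 \right)} = \left(42 + 13\right) 138 + 25 = 55 \cdot 138 + 25 = 7590 + 25 = 7615$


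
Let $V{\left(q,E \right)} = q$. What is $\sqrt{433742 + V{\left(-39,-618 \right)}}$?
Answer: $\sqrt{433703} \approx 658.56$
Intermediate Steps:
$\sqrt{433742 + V{\left(-39,-618 \right)}} = \sqrt{433742 - 39} = \sqrt{433703}$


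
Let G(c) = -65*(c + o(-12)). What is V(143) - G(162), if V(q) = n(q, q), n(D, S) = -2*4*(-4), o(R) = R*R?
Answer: 19922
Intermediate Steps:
o(R) = R²
n(D, S) = 32 (n(D, S) = -8*(-4) = 32)
V(q) = 32
G(c) = -9360 - 65*c (G(c) = -65*(c + (-12)²) = -65*(c + 144) = -65*(144 + c) = -9360 - 65*c)
V(143) - G(162) = 32 - (-9360 - 65*162) = 32 - (-9360 - 10530) = 32 - 1*(-19890) = 32 + 19890 = 19922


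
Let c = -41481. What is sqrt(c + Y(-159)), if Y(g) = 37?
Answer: 2*I*sqrt(10361) ≈ 203.58*I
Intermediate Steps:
sqrt(c + Y(-159)) = sqrt(-41481 + 37) = sqrt(-41444) = 2*I*sqrt(10361)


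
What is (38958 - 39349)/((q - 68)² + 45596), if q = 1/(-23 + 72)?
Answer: -938791/120571557 ≈ -0.0077862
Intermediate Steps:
q = 1/49 ≈ 0.020408
(38958 - 39349)/((q - 68)² + 45596) = (38958 - 39349)/((1/49 - 68)² + 45596) = -391/((-3331/49)² + 45596) = -391/(11095561/2401 + 45596) = -391/120571557/2401 = -391*2401/120571557 = -938791/120571557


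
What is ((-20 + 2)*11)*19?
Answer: -3762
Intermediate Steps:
((-20 + 2)*11)*19 = -18*11*19 = -198*19 = -3762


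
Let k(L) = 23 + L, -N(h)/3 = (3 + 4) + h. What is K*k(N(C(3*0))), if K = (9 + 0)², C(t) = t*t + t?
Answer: 162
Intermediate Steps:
C(t) = t + t² (C(t) = t² + t = t + t²)
N(h) = -21 - 3*h (N(h) = -3*((3 + 4) + h) = -3*(7 + h) = -21 - 3*h)
K = 81 (K = 9² = 81)
K*k(N(C(3*0))) = 81*(23 + (-21 - 3*3*0*(1 + 3*0))) = 81*(23 + (-21 - 0*(1 + 0))) = 81*(23 + (-21 - 0)) = 81*(23 + (-21 - 3*0)) = 81*(23 + (-21 + 0)) = 81*(23 - 21) = 81*2 = 162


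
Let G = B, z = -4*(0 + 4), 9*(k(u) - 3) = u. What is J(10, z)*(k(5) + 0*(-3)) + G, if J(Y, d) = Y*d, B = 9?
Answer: -5039/9 ≈ -559.89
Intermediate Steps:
k(u) = 3 + u/9
z = -16 (z = -4*4 = -16)
G = 9
J(10, z)*(k(5) + 0*(-3)) + G = (10*(-16))*((3 + (⅑)*5) + 0*(-3)) + 9 = -160*((3 + 5/9) + 0) + 9 = -160*(32/9 + 0) + 9 = -160*32/9 + 9 = -5120/9 + 9 = -5039/9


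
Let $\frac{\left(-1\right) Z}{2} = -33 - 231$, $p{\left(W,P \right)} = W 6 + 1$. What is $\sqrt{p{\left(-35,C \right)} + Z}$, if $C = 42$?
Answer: $\sqrt{319} \approx 17.861$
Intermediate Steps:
$p{\left(W,P \right)} = 1 + 6 W$ ($p{\left(W,P \right)} = 6 W + 1 = 1 + 6 W$)
$Z = 528$ ($Z = - 2 \left(-33 - 231\right) = \left(-2\right) \left(-264\right) = 528$)
$\sqrt{p{\left(-35,C \right)} + Z} = \sqrt{\left(1 + 6 \left(-35\right)\right) + 528} = \sqrt{\left(1 - 210\right) + 528} = \sqrt{-209 + 528} = \sqrt{319}$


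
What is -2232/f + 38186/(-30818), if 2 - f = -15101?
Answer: -322754467/232722127 ≈ -1.3869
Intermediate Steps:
f = 15103 (f = 2 - 1*(-15101) = 2 + 15101 = 15103)
-2232/f + 38186/(-30818) = -2232/15103 + 38186/(-30818) = -2232*1/15103 + 38186*(-1/30818) = -2232/15103 - 19093/15409 = -322754467/232722127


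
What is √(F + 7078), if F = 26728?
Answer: √33806 ≈ 183.86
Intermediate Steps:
√(F + 7078) = √(26728 + 7078) = √33806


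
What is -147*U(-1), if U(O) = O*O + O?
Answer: 0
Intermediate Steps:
U(O) = O + O**2 (U(O) = O**2 + O = O + O**2)
-147*U(-1) = -(-147)*(1 - 1) = -(-147)*0 = -147*0 = 0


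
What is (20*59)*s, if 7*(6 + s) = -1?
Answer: -50740/7 ≈ -7248.6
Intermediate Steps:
s = -43/7 (s = -6 + (⅐)*(-1) = -6 - ⅐ = -43/7 ≈ -6.1429)
(20*59)*s = (20*59)*(-43/7) = 1180*(-43/7) = -50740/7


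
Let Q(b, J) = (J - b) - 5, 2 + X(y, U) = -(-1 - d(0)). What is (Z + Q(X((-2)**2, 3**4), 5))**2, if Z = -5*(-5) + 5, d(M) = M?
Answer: 961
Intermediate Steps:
Z = 30 (Z = 25 + 5 = 30)
X(y, U) = -1 (X(y, U) = -2 - (-1 - 1*0) = -2 - (-1 + 0) = -2 - 1*(-1) = -2 + 1 = -1)
Q(b, J) = -5 + J - b
(Z + Q(X((-2)**2, 3**4), 5))**2 = (30 + (-5 + 5 - 1*(-1)))**2 = (30 + (-5 + 5 + 1))**2 = (30 + 1)**2 = 31**2 = 961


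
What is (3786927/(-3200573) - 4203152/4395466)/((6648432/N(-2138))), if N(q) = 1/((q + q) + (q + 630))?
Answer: 15048901839539/270489357325392992664192 ≈ 5.5636e-11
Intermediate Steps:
N(q) = 1/(630 + 3*q) (N(q) = 1/(2*q + (630 + q)) = 1/(630 + 3*q))
(3786927/(-3200573) - 4203152/4395466)/((6648432/N(-2138))) = (3786927/(-3200573) - 4203152/4395466)/((6648432/((1/(3*(210 - 2138)))))) = (3786927*(-1/3200573) - 4203152*1/4395466)/((6648432/(((⅓)/(-1928))))) = (-3786927/3200573 - 2101576/2197733)/((6648432/(((⅓)*(-1/1928))))) = -15048901839539/(7034004901009*(6648432/(-1/5784))) = -15048901839539/(7034004901009*(6648432*(-5784))) = -15048901839539/7034004901009/(-38454530688) = -15048901839539/7034004901009*(-1/38454530688) = 15048901839539/270489357325392992664192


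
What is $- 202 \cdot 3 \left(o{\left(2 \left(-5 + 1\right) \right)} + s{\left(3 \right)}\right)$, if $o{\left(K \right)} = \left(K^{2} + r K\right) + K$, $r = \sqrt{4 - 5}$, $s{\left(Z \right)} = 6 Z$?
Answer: $-44844 + 4848 i \approx -44844.0 + 4848.0 i$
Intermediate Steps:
$r = i$ ($r = \sqrt{-1} = i \approx 1.0 i$)
$o{\left(K \right)} = K + K^{2} + i K$ ($o{\left(K \right)} = \left(K^{2} + i K\right) + K = K + K^{2} + i K$)
$- 202 \cdot 3 \left(o{\left(2 \left(-5 + 1\right) \right)} + s{\left(3 \right)}\right) = - 202 \cdot 3 \left(2 \left(-5 + 1\right) \left(1 + i + 2 \left(-5 + 1\right)\right) + 6 \cdot 3\right) = - 202 \cdot 3 \left(2 \left(-4\right) \left(1 + i + 2 \left(-4\right)\right) + 18\right) = - 202 \cdot 3 \left(- 8 \left(1 + i - 8\right) + 18\right) = - 202 \cdot 3 \left(- 8 \left(-7 + i\right) + 18\right) = - 202 \cdot 3 \left(\left(56 - 8 i\right) + 18\right) = - 202 \cdot 3 \left(74 - 8 i\right) = - 202 \left(222 - 24 i\right) = -44844 + 4848 i$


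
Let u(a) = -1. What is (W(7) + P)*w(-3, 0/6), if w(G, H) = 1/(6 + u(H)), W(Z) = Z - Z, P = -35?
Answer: -7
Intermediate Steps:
W(Z) = 0
w(G, H) = 1/5 (w(G, H) = 1/(6 - 1) = 1/5)
(W(7) + P)*w(-3, 0/6) = (0 - 35)*(1/5) = -35*1/5 = -7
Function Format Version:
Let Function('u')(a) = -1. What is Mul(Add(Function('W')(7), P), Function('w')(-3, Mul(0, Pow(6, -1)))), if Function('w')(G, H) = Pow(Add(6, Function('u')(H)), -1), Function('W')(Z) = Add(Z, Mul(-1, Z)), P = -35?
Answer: -7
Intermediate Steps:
Function('W')(Z) = 0
Function('w')(G, H) = Rational(1, 5) (Function('w')(G, H) = Pow(Add(6, -1), -1) = Pow(5, -1) = Rational(1, 5))
Mul(Add(Function('W')(7), P), Function('w')(-3, Mul(0, Pow(6, -1)))) = Mul(Add(0, -35), Rational(1, 5)) = Mul(-35, Rational(1, 5)) = -7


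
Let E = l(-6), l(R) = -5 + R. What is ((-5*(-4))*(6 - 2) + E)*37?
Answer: 2553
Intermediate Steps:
E = -11 (E = -5 - 6 = -11)
((-5*(-4))*(6 - 2) + E)*37 = ((-5*(-4))*(6 - 2) - 11)*37 = (20*4 - 11)*37 = (80 - 11)*37 = 69*37 = 2553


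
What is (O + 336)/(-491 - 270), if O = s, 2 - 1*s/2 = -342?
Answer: -1024/761 ≈ -1.3456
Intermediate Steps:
s = 688 (s = 4 - 2*(-342) = 4 + 684 = 688)
O = 688
(O + 336)/(-491 - 270) = (688 + 336)/(-491 - 270) = 1024/(-761) = 1024*(-1/761) = -1024/761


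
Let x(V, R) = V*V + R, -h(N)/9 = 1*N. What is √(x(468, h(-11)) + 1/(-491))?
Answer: 4*√3301649467/491 ≈ 468.11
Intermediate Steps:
h(N) = -9*N
x(V, R) = R + V² (x(V, R) = V² + R = R + V²)
√(x(468, h(-11)) + 1/(-491)) = √((-9*(-11) + 468²) + 1/(-491)) = √((99 + 219024) - 1/491) = √(219123 - 1/491) = √(107589392/491) = 4*√3301649467/491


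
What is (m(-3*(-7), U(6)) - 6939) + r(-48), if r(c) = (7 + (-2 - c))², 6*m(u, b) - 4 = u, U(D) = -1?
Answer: -24755/6 ≈ -4125.8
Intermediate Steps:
m(u, b) = ⅔ + u/6
r(c) = (5 - c)²
(m(-3*(-7), U(6)) - 6939) + r(-48) = ((⅔ + (-3*(-7))/6) - 6939) + (-5 - 48)² = ((⅔ + (⅙)*21) - 6939) + (-53)² = ((⅔ + 7/2) - 6939) + 2809 = (25/6 - 6939) + 2809 = -41609/6 + 2809 = -24755/6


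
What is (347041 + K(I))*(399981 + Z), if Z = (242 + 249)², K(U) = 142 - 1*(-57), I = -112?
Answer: 222602368880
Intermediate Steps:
K(U) = 199 (K(U) = 142 + 57 = 199)
Z = 241081 (Z = 491² = 241081)
(347041 + K(I))*(399981 + Z) = (347041 + 199)*(399981 + 241081) = 347240*641062 = 222602368880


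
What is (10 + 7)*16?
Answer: 272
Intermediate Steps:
(10 + 7)*16 = 17*16 = 272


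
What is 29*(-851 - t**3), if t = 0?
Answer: -24679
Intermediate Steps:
29*(-851 - t**3) = 29*(-851 - 1*0**3) = 29*(-851 - 1*0) = 29*(-851 + 0) = 29*(-851) = -24679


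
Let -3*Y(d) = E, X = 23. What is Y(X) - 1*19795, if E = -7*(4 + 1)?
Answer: -59350/3 ≈ -19783.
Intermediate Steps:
E = -35 (E = -7*5 = -35)
Y(d) = 35/3 (Y(d) = -⅓*(-35) = 35/3)
Y(X) - 1*19795 = 35/3 - 1*19795 = 35/3 - 19795 = -59350/3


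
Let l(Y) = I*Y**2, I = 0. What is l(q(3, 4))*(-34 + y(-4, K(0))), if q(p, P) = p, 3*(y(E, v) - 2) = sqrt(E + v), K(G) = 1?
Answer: 0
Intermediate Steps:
y(E, v) = 2 + sqrt(E + v)/3
l(Y) = 0 (l(Y) = 0*Y**2 = 0)
l(q(3, 4))*(-34 + y(-4, K(0))) = 0*(-34 + (2 + sqrt(-4 + 1)/3)) = 0*(-34 + (2 + sqrt(-3)/3)) = 0*(-34 + (2 + (I*sqrt(3))/3)) = 0*(-34 + (2 + I*sqrt(3)/3)) = 0*(-32 + I*sqrt(3)/3) = 0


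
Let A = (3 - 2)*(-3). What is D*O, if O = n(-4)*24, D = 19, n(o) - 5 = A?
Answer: 912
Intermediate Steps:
A = -3 (A = 1*(-3) = -3)
n(o) = 2 (n(o) = 5 - 3 = 2)
O = 48 (O = 2*24 = 48)
D*O = 19*48 = 912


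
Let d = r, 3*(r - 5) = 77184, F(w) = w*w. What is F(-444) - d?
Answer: 171403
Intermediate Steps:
F(w) = w**2
r = 25733 (r = 5 + (1/3)*77184 = 5 + 25728 = 25733)
d = 25733
F(-444) - d = (-444)**2 - 1*25733 = 197136 - 25733 = 171403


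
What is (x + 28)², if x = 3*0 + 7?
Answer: 1225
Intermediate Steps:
x = 7 (x = 0 + 7 = 7)
(x + 28)² = (7 + 28)² = 35² = 1225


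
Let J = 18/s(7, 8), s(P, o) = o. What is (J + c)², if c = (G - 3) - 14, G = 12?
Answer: 121/16 ≈ 7.5625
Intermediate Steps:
J = 9/4 (J = 18/8 = 18*(⅛) = 9/4 ≈ 2.2500)
c = -5 (c = (12 - 3) - 14 = 9 - 14 = -5)
(J + c)² = (9/4 - 5)² = (-11/4)² = 121/16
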